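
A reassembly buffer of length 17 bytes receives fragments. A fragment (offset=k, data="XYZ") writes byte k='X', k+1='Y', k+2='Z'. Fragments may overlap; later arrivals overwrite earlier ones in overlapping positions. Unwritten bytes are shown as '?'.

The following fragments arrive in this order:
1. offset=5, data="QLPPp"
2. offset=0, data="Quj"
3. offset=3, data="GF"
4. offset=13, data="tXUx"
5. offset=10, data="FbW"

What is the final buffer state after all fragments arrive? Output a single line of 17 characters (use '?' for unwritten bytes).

Fragment 1: offset=5 data="QLPPp" -> buffer=?????QLPPp???????
Fragment 2: offset=0 data="Quj" -> buffer=Quj??QLPPp???????
Fragment 3: offset=3 data="GF" -> buffer=QujGFQLPPp???????
Fragment 4: offset=13 data="tXUx" -> buffer=QujGFQLPPp???tXUx
Fragment 5: offset=10 data="FbW" -> buffer=QujGFQLPPpFbWtXUx

Answer: QujGFQLPPpFbWtXUx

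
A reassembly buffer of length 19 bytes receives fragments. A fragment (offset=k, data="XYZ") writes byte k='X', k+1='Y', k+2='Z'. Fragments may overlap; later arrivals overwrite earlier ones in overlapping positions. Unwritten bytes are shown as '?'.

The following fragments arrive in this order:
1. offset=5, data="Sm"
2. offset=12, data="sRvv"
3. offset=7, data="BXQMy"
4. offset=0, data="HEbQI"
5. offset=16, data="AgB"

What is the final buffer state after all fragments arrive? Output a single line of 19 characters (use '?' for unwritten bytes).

Fragment 1: offset=5 data="Sm" -> buffer=?????Sm????????????
Fragment 2: offset=12 data="sRvv" -> buffer=?????Sm?????sRvv???
Fragment 3: offset=7 data="BXQMy" -> buffer=?????SmBXQMysRvv???
Fragment 4: offset=0 data="HEbQI" -> buffer=HEbQISmBXQMysRvv???
Fragment 5: offset=16 data="AgB" -> buffer=HEbQISmBXQMysRvvAgB

Answer: HEbQISmBXQMysRvvAgB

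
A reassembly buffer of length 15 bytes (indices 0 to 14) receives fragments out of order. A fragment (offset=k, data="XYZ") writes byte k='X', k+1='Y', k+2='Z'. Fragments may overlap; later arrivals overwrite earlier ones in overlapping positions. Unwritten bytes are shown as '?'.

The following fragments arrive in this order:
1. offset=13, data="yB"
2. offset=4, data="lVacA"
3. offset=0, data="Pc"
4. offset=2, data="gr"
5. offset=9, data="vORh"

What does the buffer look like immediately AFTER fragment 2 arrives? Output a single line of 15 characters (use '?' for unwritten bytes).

Fragment 1: offset=13 data="yB" -> buffer=?????????????yB
Fragment 2: offset=4 data="lVacA" -> buffer=????lVacA????yB

Answer: ????lVacA????yB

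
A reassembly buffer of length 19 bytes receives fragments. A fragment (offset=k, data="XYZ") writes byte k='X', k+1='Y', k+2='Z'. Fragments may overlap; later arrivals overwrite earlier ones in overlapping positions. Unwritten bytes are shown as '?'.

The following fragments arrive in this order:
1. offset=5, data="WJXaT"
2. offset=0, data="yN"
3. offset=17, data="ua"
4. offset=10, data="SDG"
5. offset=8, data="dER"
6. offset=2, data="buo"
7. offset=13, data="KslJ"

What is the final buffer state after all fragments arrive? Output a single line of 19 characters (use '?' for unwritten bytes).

Fragment 1: offset=5 data="WJXaT" -> buffer=?????WJXaT?????????
Fragment 2: offset=0 data="yN" -> buffer=yN???WJXaT?????????
Fragment 3: offset=17 data="ua" -> buffer=yN???WJXaT???????ua
Fragment 4: offset=10 data="SDG" -> buffer=yN???WJXaTSDG????ua
Fragment 5: offset=8 data="dER" -> buffer=yN???WJXdERDG????ua
Fragment 6: offset=2 data="buo" -> buffer=yNbuoWJXdERDG????ua
Fragment 7: offset=13 data="KslJ" -> buffer=yNbuoWJXdERDGKslJua

Answer: yNbuoWJXdERDGKslJua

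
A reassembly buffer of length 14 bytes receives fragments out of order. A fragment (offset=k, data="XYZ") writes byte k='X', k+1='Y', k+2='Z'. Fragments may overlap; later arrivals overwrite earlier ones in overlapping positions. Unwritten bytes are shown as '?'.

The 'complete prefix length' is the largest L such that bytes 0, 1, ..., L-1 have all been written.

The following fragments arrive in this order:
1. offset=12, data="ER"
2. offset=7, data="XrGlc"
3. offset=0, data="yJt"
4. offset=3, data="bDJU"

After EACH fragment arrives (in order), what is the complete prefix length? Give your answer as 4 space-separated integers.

Answer: 0 0 3 14

Derivation:
Fragment 1: offset=12 data="ER" -> buffer=????????????ER -> prefix_len=0
Fragment 2: offset=7 data="XrGlc" -> buffer=???????XrGlcER -> prefix_len=0
Fragment 3: offset=0 data="yJt" -> buffer=yJt????XrGlcER -> prefix_len=3
Fragment 4: offset=3 data="bDJU" -> buffer=yJtbDJUXrGlcER -> prefix_len=14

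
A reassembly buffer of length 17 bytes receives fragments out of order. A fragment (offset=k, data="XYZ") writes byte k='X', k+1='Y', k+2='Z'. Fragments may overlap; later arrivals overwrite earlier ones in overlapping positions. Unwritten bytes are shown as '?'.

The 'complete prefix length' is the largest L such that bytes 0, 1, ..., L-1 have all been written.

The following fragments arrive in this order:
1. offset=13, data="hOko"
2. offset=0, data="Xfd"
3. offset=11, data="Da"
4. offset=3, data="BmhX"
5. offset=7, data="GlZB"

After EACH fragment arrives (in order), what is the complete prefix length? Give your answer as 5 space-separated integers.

Answer: 0 3 3 7 17

Derivation:
Fragment 1: offset=13 data="hOko" -> buffer=?????????????hOko -> prefix_len=0
Fragment 2: offset=0 data="Xfd" -> buffer=Xfd??????????hOko -> prefix_len=3
Fragment 3: offset=11 data="Da" -> buffer=Xfd????????DahOko -> prefix_len=3
Fragment 4: offset=3 data="BmhX" -> buffer=XfdBmhX????DahOko -> prefix_len=7
Fragment 5: offset=7 data="GlZB" -> buffer=XfdBmhXGlZBDahOko -> prefix_len=17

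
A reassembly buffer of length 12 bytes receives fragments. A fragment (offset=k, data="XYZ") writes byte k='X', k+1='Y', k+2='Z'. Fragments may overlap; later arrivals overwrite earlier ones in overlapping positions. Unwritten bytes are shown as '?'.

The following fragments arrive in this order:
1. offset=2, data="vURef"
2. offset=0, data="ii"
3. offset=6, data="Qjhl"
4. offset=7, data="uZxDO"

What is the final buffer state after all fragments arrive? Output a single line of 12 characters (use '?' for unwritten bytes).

Fragment 1: offset=2 data="vURef" -> buffer=??vURef?????
Fragment 2: offset=0 data="ii" -> buffer=iivURef?????
Fragment 3: offset=6 data="Qjhl" -> buffer=iivUReQjhl??
Fragment 4: offset=7 data="uZxDO" -> buffer=iivUReQuZxDO

Answer: iivUReQuZxDO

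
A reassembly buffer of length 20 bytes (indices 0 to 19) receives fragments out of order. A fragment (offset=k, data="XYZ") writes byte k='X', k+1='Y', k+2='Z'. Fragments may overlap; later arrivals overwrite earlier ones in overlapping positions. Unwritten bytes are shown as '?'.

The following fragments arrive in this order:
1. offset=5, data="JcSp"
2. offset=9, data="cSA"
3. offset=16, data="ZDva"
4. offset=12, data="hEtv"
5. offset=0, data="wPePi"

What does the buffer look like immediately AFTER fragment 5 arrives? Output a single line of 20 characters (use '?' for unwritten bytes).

Fragment 1: offset=5 data="JcSp" -> buffer=?????JcSp???????????
Fragment 2: offset=9 data="cSA" -> buffer=?????JcSpcSA????????
Fragment 3: offset=16 data="ZDva" -> buffer=?????JcSpcSA????ZDva
Fragment 4: offset=12 data="hEtv" -> buffer=?????JcSpcSAhEtvZDva
Fragment 5: offset=0 data="wPePi" -> buffer=wPePiJcSpcSAhEtvZDva

Answer: wPePiJcSpcSAhEtvZDva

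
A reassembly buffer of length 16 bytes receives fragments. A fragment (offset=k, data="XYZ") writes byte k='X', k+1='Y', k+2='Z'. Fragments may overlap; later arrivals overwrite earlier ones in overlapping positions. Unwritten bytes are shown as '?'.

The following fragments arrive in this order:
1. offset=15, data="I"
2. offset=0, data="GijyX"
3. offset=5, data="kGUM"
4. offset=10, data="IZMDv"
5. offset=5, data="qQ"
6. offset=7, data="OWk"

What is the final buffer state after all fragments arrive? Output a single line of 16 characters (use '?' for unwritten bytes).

Answer: GijyXqQOWkIZMDvI

Derivation:
Fragment 1: offset=15 data="I" -> buffer=???????????????I
Fragment 2: offset=0 data="GijyX" -> buffer=GijyX??????????I
Fragment 3: offset=5 data="kGUM" -> buffer=GijyXkGUM??????I
Fragment 4: offset=10 data="IZMDv" -> buffer=GijyXkGUM?IZMDvI
Fragment 5: offset=5 data="qQ" -> buffer=GijyXqQUM?IZMDvI
Fragment 6: offset=7 data="OWk" -> buffer=GijyXqQOWkIZMDvI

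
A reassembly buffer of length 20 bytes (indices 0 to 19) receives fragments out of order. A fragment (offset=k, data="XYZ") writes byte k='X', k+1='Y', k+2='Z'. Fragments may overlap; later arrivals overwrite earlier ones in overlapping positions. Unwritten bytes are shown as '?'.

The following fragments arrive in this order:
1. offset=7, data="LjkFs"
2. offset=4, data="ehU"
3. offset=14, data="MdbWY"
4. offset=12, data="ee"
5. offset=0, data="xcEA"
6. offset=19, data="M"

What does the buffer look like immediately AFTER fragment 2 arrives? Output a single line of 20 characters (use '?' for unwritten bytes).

Fragment 1: offset=7 data="LjkFs" -> buffer=???????LjkFs????????
Fragment 2: offset=4 data="ehU" -> buffer=????ehULjkFs????????

Answer: ????ehULjkFs????????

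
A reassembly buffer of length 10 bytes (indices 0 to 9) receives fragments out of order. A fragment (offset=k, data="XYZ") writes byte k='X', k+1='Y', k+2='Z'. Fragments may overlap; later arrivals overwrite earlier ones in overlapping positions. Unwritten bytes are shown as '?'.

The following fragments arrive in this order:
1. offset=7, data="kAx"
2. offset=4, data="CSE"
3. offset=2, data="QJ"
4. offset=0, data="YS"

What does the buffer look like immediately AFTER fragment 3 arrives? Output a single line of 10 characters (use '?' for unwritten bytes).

Answer: ??QJCSEkAx

Derivation:
Fragment 1: offset=7 data="kAx" -> buffer=???????kAx
Fragment 2: offset=4 data="CSE" -> buffer=????CSEkAx
Fragment 3: offset=2 data="QJ" -> buffer=??QJCSEkAx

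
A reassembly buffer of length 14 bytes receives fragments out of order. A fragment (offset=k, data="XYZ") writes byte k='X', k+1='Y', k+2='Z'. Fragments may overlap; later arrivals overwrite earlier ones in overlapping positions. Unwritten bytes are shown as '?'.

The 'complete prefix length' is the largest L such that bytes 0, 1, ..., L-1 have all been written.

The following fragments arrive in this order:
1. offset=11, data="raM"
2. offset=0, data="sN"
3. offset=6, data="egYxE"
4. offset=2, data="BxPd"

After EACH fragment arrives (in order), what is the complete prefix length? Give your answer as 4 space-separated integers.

Fragment 1: offset=11 data="raM" -> buffer=???????????raM -> prefix_len=0
Fragment 2: offset=0 data="sN" -> buffer=sN?????????raM -> prefix_len=2
Fragment 3: offset=6 data="egYxE" -> buffer=sN????egYxEraM -> prefix_len=2
Fragment 4: offset=2 data="BxPd" -> buffer=sNBxPdegYxEraM -> prefix_len=14

Answer: 0 2 2 14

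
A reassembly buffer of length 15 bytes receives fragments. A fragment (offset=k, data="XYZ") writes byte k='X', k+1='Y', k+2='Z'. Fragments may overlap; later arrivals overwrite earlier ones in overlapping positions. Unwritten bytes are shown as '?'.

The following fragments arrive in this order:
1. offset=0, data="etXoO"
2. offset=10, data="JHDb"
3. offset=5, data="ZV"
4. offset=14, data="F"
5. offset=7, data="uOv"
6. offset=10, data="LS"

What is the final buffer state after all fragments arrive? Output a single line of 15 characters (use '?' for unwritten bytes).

Answer: etXoOZVuOvLSDbF

Derivation:
Fragment 1: offset=0 data="etXoO" -> buffer=etXoO??????????
Fragment 2: offset=10 data="JHDb" -> buffer=etXoO?????JHDb?
Fragment 3: offset=5 data="ZV" -> buffer=etXoOZV???JHDb?
Fragment 4: offset=14 data="F" -> buffer=etXoOZV???JHDbF
Fragment 5: offset=7 data="uOv" -> buffer=etXoOZVuOvJHDbF
Fragment 6: offset=10 data="LS" -> buffer=etXoOZVuOvLSDbF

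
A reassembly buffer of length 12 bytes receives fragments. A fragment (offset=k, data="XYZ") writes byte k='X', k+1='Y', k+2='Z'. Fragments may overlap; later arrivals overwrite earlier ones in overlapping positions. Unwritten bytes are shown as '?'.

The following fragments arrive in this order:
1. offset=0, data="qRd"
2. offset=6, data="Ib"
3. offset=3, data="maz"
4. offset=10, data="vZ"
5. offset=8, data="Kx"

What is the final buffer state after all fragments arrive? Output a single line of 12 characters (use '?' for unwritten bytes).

Fragment 1: offset=0 data="qRd" -> buffer=qRd?????????
Fragment 2: offset=6 data="Ib" -> buffer=qRd???Ib????
Fragment 3: offset=3 data="maz" -> buffer=qRdmazIb????
Fragment 4: offset=10 data="vZ" -> buffer=qRdmazIb??vZ
Fragment 5: offset=8 data="Kx" -> buffer=qRdmazIbKxvZ

Answer: qRdmazIbKxvZ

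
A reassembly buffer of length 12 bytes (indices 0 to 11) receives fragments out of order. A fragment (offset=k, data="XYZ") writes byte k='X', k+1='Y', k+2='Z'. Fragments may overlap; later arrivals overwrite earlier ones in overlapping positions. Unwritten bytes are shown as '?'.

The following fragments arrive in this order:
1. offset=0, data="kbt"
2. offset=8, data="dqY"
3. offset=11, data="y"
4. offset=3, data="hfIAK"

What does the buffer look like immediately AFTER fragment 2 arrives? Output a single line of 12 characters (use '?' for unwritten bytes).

Fragment 1: offset=0 data="kbt" -> buffer=kbt?????????
Fragment 2: offset=8 data="dqY" -> buffer=kbt?????dqY?

Answer: kbt?????dqY?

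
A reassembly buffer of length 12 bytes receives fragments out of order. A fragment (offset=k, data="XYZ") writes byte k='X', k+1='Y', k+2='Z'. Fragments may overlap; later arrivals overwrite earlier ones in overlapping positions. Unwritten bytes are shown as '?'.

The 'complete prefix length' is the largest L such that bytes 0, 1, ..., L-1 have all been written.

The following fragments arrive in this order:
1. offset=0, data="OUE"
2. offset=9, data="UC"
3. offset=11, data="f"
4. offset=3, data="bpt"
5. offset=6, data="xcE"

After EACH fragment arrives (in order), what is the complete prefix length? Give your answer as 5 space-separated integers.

Answer: 3 3 3 6 12

Derivation:
Fragment 1: offset=0 data="OUE" -> buffer=OUE????????? -> prefix_len=3
Fragment 2: offset=9 data="UC" -> buffer=OUE??????UC? -> prefix_len=3
Fragment 3: offset=11 data="f" -> buffer=OUE??????UCf -> prefix_len=3
Fragment 4: offset=3 data="bpt" -> buffer=OUEbpt???UCf -> prefix_len=6
Fragment 5: offset=6 data="xcE" -> buffer=OUEbptxcEUCf -> prefix_len=12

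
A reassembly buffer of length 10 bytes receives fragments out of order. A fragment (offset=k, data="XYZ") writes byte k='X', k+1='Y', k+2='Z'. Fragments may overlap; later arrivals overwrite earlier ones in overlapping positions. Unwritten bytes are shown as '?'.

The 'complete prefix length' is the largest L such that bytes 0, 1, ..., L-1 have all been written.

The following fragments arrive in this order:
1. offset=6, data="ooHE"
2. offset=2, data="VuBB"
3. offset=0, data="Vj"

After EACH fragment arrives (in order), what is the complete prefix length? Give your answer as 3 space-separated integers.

Answer: 0 0 10

Derivation:
Fragment 1: offset=6 data="ooHE" -> buffer=??????ooHE -> prefix_len=0
Fragment 2: offset=2 data="VuBB" -> buffer=??VuBBooHE -> prefix_len=0
Fragment 3: offset=0 data="Vj" -> buffer=VjVuBBooHE -> prefix_len=10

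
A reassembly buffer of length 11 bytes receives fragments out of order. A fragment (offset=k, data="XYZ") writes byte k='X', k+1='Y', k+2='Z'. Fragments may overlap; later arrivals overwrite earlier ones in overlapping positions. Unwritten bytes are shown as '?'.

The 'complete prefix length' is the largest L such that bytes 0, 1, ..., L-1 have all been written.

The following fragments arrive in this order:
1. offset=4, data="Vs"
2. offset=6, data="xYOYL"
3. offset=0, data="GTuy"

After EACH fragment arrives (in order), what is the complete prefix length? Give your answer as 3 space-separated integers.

Fragment 1: offset=4 data="Vs" -> buffer=????Vs????? -> prefix_len=0
Fragment 2: offset=6 data="xYOYL" -> buffer=????VsxYOYL -> prefix_len=0
Fragment 3: offset=0 data="GTuy" -> buffer=GTuyVsxYOYL -> prefix_len=11

Answer: 0 0 11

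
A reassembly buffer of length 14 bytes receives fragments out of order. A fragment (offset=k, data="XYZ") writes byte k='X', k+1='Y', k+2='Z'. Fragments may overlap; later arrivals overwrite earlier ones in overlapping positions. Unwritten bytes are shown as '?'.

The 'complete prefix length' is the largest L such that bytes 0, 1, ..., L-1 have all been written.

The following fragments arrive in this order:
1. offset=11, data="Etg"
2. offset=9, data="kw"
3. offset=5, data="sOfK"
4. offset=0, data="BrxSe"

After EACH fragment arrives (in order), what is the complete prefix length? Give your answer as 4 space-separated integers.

Answer: 0 0 0 14

Derivation:
Fragment 1: offset=11 data="Etg" -> buffer=???????????Etg -> prefix_len=0
Fragment 2: offset=9 data="kw" -> buffer=?????????kwEtg -> prefix_len=0
Fragment 3: offset=5 data="sOfK" -> buffer=?????sOfKkwEtg -> prefix_len=0
Fragment 4: offset=0 data="BrxSe" -> buffer=BrxSesOfKkwEtg -> prefix_len=14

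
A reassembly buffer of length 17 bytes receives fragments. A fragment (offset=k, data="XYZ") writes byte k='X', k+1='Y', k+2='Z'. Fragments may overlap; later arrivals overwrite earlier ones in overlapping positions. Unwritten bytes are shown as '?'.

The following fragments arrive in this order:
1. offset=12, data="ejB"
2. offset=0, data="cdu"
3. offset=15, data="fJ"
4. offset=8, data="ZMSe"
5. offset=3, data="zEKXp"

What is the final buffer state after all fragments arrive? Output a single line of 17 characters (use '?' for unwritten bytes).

Fragment 1: offset=12 data="ejB" -> buffer=????????????ejB??
Fragment 2: offset=0 data="cdu" -> buffer=cdu?????????ejB??
Fragment 3: offset=15 data="fJ" -> buffer=cdu?????????ejBfJ
Fragment 4: offset=8 data="ZMSe" -> buffer=cdu?????ZMSeejBfJ
Fragment 5: offset=3 data="zEKXp" -> buffer=cduzEKXpZMSeejBfJ

Answer: cduzEKXpZMSeejBfJ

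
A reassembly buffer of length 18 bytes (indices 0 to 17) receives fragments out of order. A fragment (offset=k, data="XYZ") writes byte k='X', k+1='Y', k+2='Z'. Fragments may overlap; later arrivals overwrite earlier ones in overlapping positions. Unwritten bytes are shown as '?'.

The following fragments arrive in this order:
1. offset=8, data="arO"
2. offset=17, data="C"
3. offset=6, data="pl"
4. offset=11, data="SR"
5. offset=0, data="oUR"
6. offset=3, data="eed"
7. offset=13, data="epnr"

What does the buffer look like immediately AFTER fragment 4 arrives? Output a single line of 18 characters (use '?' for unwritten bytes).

Fragment 1: offset=8 data="arO" -> buffer=????????arO???????
Fragment 2: offset=17 data="C" -> buffer=????????arO??????C
Fragment 3: offset=6 data="pl" -> buffer=??????plarO??????C
Fragment 4: offset=11 data="SR" -> buffer=??????plarOSR????C

Answer: ??????plarOSR????C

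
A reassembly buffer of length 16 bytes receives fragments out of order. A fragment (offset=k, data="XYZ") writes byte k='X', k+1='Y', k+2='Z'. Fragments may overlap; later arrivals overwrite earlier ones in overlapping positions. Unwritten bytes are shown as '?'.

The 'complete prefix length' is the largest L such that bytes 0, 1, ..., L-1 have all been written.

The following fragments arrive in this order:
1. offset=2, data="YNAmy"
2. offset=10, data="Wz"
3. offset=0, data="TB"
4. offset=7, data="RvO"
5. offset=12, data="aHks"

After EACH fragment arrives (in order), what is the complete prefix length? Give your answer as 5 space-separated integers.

Fragment 1: offset=2 data="YNAmy" -> buffer=??YNAmy????????? -> prefix_len=0
Fragment 2: offset=10 data="Wz" -> buffer=??YNAmy???Wz???? -> prefix_len=0
Fragment 3: offset=0 data="TB" -> buffer=TBYNAmy???Wz???? -> prefix_len=7
Fragment 4: offset=7 data="RvO" -> buffer=TBYNAmyRvOWz???? -> prefix_len=12
Fragment 5: offset=12 data="aHks" -> buffer=TBYNAmyRvOWzaHks -> prefix_len=16

Answer: 0 0 7 12 16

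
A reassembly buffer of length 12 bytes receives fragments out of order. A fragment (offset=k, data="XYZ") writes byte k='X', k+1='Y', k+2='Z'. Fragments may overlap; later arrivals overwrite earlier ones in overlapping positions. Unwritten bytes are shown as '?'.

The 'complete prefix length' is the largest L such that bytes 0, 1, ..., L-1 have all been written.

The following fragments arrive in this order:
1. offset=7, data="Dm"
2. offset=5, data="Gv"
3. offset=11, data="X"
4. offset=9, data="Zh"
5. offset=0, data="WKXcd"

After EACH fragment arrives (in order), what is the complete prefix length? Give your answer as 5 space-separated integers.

Fragment 1: offset=7 data="Dm" -> buffer=???????Dm??? -> prefix_len=0
Fragment 2: offset=5 data="Gv" -> buffer=?????GvDm??? -> prefix_len=0
Fragment 3: offset=11 data="X" -> buffer=?????GvDm??X -> prefix_len=0
Fragment 4: offset=9 data="Zh" -> buffer=?????GvDmZhX -> prefix_len=0
Fragment 5: offset=0 data="WKXcd" -> buffer=WKXcdGvDmZhX -> prefix_len=12

Answer: 0 0 0 0 12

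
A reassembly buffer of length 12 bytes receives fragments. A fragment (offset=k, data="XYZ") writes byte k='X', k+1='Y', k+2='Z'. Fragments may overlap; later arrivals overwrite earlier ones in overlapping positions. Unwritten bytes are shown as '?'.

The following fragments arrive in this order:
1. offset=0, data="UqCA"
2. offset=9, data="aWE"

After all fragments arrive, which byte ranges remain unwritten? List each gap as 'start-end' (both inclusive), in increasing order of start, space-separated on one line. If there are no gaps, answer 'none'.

Fragment 1: offset=0 len=4
Fragment 2: offset=9 len=3
Gaps: 4-8

Answer: 4-8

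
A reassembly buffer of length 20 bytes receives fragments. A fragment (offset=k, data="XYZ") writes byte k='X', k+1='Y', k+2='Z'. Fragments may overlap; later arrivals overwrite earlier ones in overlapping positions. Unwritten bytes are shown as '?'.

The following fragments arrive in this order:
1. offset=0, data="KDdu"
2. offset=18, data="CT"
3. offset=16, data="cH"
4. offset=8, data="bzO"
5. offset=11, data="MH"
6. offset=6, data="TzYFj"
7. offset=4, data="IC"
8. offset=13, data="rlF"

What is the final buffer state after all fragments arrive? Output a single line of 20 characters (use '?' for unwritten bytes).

Fragment 1: offset=0 data="KDdu" -> buffer=KDdu????????????????
Fragment 2: offset=18 data="CT" -> buffer=KDdu??????????????CT
Fragment 3: offset=16 data="cH" -> buffer=KDdu????????????cHCT
Fragment 4: offset=8 data="bzO" -> buffer=KDdu????bzO?????cHCT
Fragment 5: offset=11 data="MH" -> buffer=KDdu????bzOMH???cHCT
Fragment 6: offset=6 data="TzYFj" -> buffer=KDdu??TzYFjMH???cHCT
Fragment 7: offset=4 data="IC" -> buffer=KDduICTzYFjMH???cHCT
Fragment 8: offset=13 data="rlF" -> buffer=KDduICTzYFjMHrlFcHCT

Answer: KDduICTzYFjMHrlFcHCT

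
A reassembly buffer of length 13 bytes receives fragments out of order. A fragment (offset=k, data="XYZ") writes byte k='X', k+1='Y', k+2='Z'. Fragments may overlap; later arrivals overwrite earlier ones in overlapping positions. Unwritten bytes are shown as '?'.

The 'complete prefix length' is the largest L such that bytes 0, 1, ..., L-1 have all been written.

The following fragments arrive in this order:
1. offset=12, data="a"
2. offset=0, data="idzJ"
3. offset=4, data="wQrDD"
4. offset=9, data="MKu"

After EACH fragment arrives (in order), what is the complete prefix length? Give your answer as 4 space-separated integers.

Answer: 0 4 9 13

Derivation:
Fragment 1: offset=12 data="a" -> buffer=????????????a -> prefix_len=0
Fragment 2: offset=0 data="idzJ" -> buffer=idzJ????????a -> prefix_len=4
Fragment 3: offset=4 data="wQrDD" -> buffer=idzJwQrDD???a -> prefix_len=9
Fragment 4: offset=9 data="MKu" -> buffer=idzJwQrDDMKua -> prefix_len=13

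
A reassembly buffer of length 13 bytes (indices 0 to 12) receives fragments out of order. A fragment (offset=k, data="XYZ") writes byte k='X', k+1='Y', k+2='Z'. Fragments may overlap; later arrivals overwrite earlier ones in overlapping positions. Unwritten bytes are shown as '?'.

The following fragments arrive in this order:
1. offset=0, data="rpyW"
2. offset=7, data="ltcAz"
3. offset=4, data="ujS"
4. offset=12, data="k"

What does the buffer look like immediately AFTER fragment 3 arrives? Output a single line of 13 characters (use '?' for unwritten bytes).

Fragment 1: offset=0 data="rpyW" -> buffer=rpyW?????????
Fragment 2: offset=7 data="ltcAz" -> buffer=rpyW???ltcAz?
Fragment 3: offset=4 data="ujS" -> buffer=rpyWujSltcAz?

Answer: rpyWujSltcAz?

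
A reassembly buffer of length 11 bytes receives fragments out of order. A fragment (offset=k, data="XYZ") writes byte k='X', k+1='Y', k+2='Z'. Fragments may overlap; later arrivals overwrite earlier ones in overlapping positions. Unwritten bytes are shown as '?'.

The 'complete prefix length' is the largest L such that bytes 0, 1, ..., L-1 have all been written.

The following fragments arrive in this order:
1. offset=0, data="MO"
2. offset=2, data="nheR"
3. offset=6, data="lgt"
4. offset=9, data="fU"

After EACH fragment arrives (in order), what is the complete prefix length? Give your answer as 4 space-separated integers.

Answer: 2 6 9 11

Derivation:
Fragment 1: offset=0 data="MO" -> buffer=MO????????? -> prefix_len=2
Fragment 2: offset=2 data="nheR" -> buffer=MOnheR????? -> prefix_len=6
Fragment 3: offset=6 data="lgt" -> buffer=MOnheRlgt?? -> prefix_len=9
Fragment 4: offset=9 data="fU" -> buffer=MOnheRlgtfU -> prefix_len=11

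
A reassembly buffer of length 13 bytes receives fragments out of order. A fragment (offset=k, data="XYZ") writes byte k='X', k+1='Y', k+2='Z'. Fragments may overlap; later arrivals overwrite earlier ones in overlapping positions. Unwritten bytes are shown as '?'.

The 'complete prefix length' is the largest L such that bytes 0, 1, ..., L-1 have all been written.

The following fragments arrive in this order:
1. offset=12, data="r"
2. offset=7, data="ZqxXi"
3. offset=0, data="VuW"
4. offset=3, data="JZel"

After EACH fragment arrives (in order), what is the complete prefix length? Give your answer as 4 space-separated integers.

Fragment 1: offset=12 data="r" -> buffer=????????????r -> prefix_len=0
Fragment 2: offset=7 data="ZqxXi" -> buffer=???????ZqxXir -> prefix_len=0
Fragment 3: offset=0 data="VuW" -> buffer=VuW????ZqxXir -> prefix_len=3
Fragment 4: offset=3 data="JZel" -> buffer=VuWJZelZqxXir -> prefix_len=13

Answer: 0 0 3 13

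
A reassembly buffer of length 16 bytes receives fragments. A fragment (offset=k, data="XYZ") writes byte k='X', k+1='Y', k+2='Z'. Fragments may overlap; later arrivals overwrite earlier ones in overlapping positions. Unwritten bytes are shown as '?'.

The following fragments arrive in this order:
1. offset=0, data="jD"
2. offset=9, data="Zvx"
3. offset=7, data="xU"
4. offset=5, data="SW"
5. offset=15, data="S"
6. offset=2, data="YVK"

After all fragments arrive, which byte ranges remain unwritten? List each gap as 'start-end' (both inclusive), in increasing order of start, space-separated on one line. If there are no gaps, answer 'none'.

Fragment 1: offset=0 len=2
Fragment 2: offset=9 len=3
Fragment 3: offset=7 len=2
Fragment 4: offset=5 len=2
Fragment 5: offset=15 len=1
Fragment 6: offset=2 len=3
Gaps: 12-14

Answer: 12-14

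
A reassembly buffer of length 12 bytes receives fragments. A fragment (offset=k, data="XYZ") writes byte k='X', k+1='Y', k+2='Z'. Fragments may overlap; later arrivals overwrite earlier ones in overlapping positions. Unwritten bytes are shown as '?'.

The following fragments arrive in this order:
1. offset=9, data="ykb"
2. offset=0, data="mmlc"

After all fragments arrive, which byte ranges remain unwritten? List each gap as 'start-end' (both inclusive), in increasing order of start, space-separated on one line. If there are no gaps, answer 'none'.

Fragment 1: offset=9 len=3
Fragment 2: offset=0 len=4
Gaps: 4-8

Answer: 4-8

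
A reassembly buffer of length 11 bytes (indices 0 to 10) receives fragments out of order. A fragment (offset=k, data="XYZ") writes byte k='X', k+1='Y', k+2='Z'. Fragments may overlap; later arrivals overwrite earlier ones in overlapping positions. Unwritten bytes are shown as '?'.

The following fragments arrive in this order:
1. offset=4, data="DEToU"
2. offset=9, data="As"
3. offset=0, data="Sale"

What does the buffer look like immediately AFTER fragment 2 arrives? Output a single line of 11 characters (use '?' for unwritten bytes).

Fragment 1: offset=4 data="DEToU" -> buffer=????DEToU??
Fragment 2: offset=9 data="As" -> buffer=????DEToUAs

Answer: ????DEToUAs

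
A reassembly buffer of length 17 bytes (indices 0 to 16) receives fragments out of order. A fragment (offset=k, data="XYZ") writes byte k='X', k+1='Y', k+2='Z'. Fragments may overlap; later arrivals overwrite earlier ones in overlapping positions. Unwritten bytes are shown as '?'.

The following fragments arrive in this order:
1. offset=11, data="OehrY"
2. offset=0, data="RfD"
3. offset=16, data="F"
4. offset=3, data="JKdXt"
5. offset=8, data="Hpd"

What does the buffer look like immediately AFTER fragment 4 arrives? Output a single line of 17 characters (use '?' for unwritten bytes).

Fragment 1: offset=11 data="OehrY" -> buffer=???????????OehrY?
Fragment 2: offset=0 data="RfD" -> buffer=RfD????????OehrY?
Fragment 3: offset=16 data="F" -> buffer=RfD????????OehrYF
Fragment 4: offset=3 data="JKdXt" -> buffer=RfDJKdXt???OehrYF

Answer: RfDJKdXt???OehrYF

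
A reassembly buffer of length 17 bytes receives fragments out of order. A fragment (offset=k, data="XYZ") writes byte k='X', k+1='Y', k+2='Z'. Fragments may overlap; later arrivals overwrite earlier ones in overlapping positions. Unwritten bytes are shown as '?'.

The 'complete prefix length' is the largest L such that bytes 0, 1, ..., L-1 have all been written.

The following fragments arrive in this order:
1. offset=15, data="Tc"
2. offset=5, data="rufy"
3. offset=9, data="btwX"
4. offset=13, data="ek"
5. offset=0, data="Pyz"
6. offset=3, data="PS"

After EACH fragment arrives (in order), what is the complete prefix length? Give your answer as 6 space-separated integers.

Fragment 1: offset=15 data="Tc" -> buffer=???????????????Tc -> prefix_len=0
Fragment 2: offset=5 data="rufy" -> buffer=?????rufy??????Tc -> prefix_len=0
Fragment 3: offset=9 data="btwX" -> buffer=?????rufybtwX??Tc -> prefix_len=0
Fragment 4: offset=13 data="ek" -> buffer=?????rufybtwXekTc -> prefix_len=0
Fragment 5: offset=0 data="Pyz" -> buffer=Pyz??rufybtwXekTc -> prefix_len=3
Fragment 6: offset=3 data="PS" -> buffer=PyzPSrufybtwXekTc -> prefix_len=17

Answer: 0 0 0 0 3 17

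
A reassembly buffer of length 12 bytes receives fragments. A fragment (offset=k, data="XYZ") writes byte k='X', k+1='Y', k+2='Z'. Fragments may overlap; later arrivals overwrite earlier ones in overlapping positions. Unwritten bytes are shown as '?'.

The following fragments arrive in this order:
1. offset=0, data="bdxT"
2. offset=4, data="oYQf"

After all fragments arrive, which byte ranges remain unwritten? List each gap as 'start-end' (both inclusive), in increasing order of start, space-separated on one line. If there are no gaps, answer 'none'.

Answer: 8-11

Derivation:
Fragment 1: offset=0 len=4
Fragment 2: offset=4 len=4
Gaps: 8-11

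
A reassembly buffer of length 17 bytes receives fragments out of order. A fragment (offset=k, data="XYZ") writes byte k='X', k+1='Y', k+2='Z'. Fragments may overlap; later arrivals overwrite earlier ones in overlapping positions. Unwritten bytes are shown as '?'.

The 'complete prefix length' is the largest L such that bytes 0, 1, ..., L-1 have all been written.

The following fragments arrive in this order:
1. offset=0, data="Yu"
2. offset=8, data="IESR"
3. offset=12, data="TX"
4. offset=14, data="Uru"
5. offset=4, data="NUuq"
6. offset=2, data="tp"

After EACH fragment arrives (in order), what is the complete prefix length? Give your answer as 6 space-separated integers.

Answer: 2 2 2 2 2 17

Derivation:
Fragment 1: offset=0 data="Yu" -> buffer=Yu??????????????? -> prefix_len=2
Fragment 2: offset=8 data="IESR" -> buffer=Yu??????IESR????? -> prefix_len=2
Fragment 3: offset=12 data="TX" -> buffer=Yu??????IESRTX??? -> prefix_len=2
Fragment 4: offset=14 data="Uru" -> buffer=Yu??????IESRTXUru -> prefix_len=2
Fragment 5: offset=4 data="NUuq" -> buffer=Yu??NUuqIESRTXUru -> prefix_len=2
Fragment 6: offset=2 data="tp" -> buffer=YutpNUuqIESRTXUru -> prefix_len=17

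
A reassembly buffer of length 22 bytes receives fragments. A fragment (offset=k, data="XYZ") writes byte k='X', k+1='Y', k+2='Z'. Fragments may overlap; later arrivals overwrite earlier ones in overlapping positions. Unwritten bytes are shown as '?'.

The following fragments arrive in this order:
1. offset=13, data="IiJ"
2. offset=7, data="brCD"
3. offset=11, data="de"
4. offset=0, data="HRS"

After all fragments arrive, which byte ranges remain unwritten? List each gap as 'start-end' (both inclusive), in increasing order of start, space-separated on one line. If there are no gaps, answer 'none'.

Fragment 1: offset=13 len=3
Fragment 2: offset=7 len=4
Fragment 3: offset=11 len=2
Fragment 4: offset=0 len=3
Gaps: 3-6 16-21

Answer: 3-6 16-21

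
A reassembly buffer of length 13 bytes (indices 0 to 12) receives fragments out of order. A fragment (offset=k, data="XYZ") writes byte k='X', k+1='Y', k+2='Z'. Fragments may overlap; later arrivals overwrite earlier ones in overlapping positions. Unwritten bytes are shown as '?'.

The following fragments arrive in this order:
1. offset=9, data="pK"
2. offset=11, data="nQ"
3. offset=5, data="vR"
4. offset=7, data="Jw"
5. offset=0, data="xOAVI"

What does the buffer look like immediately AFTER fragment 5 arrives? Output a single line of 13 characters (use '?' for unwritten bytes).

Fragment 1: offset=9 data="pK" -> buffer=?????????pK??
Fragment 2: offset=11 data="nQ" -> buffer=?????????pKnQ
Fragment 3: offset=5 data="vR" -> buffer=?????vR??pKnQ
Fragment 4: offset=7 data="Jw" -> buffer=?????vRJwpKnQ
Fragment 5: offset=0 data="xOAVI" -> buffer=xOAVIvRJwpKnQ

Answer: xOAVIvRJwpKnQ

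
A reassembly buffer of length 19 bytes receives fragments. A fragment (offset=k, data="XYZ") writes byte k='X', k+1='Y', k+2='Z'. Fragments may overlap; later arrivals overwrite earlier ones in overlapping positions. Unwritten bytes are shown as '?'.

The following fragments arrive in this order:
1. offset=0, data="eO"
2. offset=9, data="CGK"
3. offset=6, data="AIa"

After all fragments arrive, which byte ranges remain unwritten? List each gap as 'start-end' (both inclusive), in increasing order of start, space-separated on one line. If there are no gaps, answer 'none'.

Answer: 2-5 12-18

Derivation:
Fragment 1: offset=0 len=2
Fragment 2: offset=9 len=3
Fragment 3: offset=6 len=3
Gaps: 2-5 12-18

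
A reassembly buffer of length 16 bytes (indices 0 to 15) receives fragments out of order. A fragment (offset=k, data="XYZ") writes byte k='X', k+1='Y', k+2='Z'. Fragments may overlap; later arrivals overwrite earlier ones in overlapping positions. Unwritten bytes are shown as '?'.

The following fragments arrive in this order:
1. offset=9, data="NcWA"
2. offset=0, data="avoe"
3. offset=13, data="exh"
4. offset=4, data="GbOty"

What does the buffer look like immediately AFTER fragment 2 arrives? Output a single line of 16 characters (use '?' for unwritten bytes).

Answer: avoe?????NcWA???

Derivation:
Fragment 1: offset=9 data="NcWA" -> buffer=?????????NcWA???
Fragment 2: offset=0 data="avoe" -> buffer=avoe?????NcWA???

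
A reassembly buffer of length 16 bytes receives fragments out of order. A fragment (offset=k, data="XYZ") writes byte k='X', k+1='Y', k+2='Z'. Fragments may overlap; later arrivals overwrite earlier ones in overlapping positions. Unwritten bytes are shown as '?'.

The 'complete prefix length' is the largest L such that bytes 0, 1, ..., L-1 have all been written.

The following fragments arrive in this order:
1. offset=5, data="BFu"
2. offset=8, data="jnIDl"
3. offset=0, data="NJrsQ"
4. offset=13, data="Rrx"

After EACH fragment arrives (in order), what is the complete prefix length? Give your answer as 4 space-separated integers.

Fragment 1: offset=5 data="BFu" -> buffer=?????BFu???????? -> prefix_len=0
Fragment 2: offset=8 data="jnIDl" -> buffer=?????BFujnIDl??? -> prefix_len=0
Fragment 3: offset=0 data="NJrsQ" -> buffer=NJrsQBFujnIDl??? -> prefix_len=13
Fragment 4: offset=13 data="Rrx" -> buffer=NJrsQBFujnIDlRrx -> prefix_len=16

Answer: 0 0 13 16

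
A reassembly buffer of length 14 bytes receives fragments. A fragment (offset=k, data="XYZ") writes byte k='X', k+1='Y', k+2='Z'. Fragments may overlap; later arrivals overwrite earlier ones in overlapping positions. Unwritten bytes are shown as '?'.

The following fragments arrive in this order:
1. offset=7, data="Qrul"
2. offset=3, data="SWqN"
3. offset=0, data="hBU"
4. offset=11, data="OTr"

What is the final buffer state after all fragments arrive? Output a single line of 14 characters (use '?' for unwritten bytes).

Answer: hBUSWqNQrulOTr

Derivation:
Fragment 1: offset=7 data="Qrul" -> buffer=???????Qrul???
Fragment 2: offset=3 data="SWqN" -> buffer=???SWqNQrul???
Fragment 3: offset=0 data="hBU" -> buffer=hBUSWqNQrul???
Fragment 4: offset=11 data="OTr" -> buffer=hBUSWqNQrulOTr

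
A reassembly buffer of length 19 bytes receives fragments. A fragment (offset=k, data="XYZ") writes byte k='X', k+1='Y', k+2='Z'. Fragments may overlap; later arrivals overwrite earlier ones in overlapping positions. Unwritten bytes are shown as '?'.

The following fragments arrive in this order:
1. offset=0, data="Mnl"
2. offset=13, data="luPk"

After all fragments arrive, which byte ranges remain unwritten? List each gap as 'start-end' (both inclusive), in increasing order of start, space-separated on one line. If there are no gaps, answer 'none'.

Answer: 3-12 17-18

Derivation:
Fragment 1: offset=0 len=3
Fragment 2: offset=13 len=4
Gaps: 3-12 17-18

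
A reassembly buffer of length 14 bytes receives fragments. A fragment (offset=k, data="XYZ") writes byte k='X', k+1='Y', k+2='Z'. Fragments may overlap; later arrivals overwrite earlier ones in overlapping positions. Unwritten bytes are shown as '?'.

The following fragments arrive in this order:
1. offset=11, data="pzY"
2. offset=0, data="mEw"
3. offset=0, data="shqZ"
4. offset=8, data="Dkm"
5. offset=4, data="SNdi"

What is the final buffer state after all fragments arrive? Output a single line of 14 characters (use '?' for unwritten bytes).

Answer: shqZSNdiDkmpzY

Derivation:
Fragment 1: offset=11 data="pzY" -> buffer=???????????pzY
Fragment 2: offset=0 data="mEw" -> buffer=mEw????????pzY
Fragment 3: offset=0 data="shqZ" -> buffer=shqZ???????pzY
Fragment 4: offset=8 data="Dkm" -> buffer=shqZ????DkmpzY
Fragment 5: offset=4 data="SNdi" -> buffer=shqZSNdiDkmpzY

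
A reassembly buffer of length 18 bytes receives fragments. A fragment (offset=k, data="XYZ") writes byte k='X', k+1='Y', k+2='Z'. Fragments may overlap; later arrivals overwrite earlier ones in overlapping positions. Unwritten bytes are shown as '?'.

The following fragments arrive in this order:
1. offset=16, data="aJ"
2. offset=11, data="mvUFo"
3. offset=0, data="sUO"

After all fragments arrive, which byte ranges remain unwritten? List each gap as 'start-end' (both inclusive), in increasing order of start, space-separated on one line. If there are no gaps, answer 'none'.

Fragment 1: offset=16 len=2
Fragment 2: offset=11 len=5
Fragment 3: offset=0 len=3
Gaps: 3-10

Answer: 3-10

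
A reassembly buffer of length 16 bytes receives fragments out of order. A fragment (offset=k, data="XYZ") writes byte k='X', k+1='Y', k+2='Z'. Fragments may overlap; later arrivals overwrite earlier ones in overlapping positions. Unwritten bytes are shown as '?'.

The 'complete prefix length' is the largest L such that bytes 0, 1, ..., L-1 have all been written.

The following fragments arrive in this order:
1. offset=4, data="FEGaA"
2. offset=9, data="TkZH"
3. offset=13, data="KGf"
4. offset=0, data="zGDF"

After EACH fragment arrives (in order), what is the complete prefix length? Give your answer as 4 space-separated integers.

Fragment 1: offset=4 data="FEGaA" -> buffer=????FEGaA??????? -> prefix_len=0
Fragment 2: offset=9 data="TkZH" -> buffer=????FEGaATkZH??? -> prefix_len=0
Fragment 3: offset=13 data="KGf" -> buffer=????FEGaATkZHKGf -> prefix_len=0
Fragment 4: offset=0 data="zGDF" -> buffer=zGDFFEGaATkZHKGf -> prefix_len=16

Answer: 0 0 0 16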